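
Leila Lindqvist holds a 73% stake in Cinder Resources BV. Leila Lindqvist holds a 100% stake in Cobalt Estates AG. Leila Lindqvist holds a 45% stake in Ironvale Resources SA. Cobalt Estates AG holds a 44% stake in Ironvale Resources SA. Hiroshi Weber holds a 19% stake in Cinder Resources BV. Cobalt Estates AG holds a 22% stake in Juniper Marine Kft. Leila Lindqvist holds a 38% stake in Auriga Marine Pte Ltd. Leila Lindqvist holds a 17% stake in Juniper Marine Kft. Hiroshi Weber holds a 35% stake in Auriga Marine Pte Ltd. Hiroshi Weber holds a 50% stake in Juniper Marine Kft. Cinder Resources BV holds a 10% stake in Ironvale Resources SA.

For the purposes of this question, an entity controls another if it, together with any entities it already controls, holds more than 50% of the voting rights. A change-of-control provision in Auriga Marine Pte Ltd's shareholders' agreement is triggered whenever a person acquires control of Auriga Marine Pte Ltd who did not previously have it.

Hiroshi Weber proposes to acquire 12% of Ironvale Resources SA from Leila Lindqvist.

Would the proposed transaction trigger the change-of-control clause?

The purchase adds only to Hiroshi's holdings (Leila's stake shrinks), so Hiroshi is the only person who could newly come to control Auriga.
Hiroshi's largest direct stake is 50% in Juniper, which does not meet the threshold, so Hiroshi controls no company.
In Auriga, Hiroshi's side holds only 35%, not > 50%.
So before the transaction, Hiroshi does not control Auriga.
After the purchase, Hiroshi holds 12% of Ironvale directly, and Leila's stake falls to 33%.
Hiroshi's side now holds 12% of Ironvale, not > 50%, so Hiroshi still does not control Ironvale.
After the transaction, Hiroshi's side holds 35% of Auriga, not > 50%, so Hiroshi still does not control Auriga.
No new person acquires control, so the clause is not triggered.

No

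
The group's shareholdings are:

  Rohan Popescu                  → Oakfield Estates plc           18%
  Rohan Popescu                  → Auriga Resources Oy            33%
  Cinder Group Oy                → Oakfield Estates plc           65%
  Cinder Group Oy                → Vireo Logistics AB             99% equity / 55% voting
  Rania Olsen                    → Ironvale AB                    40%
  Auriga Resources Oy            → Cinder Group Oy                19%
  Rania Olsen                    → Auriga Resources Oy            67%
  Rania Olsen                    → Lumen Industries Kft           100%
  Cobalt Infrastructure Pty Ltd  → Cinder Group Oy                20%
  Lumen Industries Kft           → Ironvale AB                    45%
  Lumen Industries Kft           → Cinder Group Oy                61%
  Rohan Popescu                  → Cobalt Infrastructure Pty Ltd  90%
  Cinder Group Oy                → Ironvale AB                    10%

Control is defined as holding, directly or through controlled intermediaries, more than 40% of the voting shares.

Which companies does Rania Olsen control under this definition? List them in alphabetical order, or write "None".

Rania holds 67% of Auriga, so Rania controls Auriga.
Rania holds 100% of Lumen, so Rania controls Lumen.
Lumen and Auriga together hold 61% + 19% = 80% of Cinder, so Rania controls Cinder.
Cinder holds 55% of Vireo, so Rania controls Vireo.
Rania and Cinder and Lumen together hold 40% + 10% + 45% = 95% of Ironvale, so Rania controls Ironvale.
Cinder holds 65% of Oakfield, so Rania controls Oakfield.
No other company's threshold is met.

Auriga Resources Oy, Cinder Group Oy, Ironvale AB, Lumen Industries Kft, Oakfield Estates plc, Vireo Logistics AB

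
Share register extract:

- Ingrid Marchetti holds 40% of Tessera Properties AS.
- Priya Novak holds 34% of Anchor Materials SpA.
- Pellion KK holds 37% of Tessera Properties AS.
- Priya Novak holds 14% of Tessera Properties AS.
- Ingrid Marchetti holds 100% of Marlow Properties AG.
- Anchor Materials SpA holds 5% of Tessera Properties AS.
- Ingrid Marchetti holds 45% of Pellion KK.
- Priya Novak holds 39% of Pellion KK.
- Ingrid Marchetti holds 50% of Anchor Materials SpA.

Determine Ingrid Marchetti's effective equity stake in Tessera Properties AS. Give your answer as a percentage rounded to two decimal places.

59.15%

Ingrid reaches Tessera along 3 paths.
Via Pellion: 45% × 37% = 16.65%.
Direct stake: 40% = 40%.
Via Anchor: 50% × 5% = 2.5%.
Total: 16.65% + 40% + 2.5% = 59.15%.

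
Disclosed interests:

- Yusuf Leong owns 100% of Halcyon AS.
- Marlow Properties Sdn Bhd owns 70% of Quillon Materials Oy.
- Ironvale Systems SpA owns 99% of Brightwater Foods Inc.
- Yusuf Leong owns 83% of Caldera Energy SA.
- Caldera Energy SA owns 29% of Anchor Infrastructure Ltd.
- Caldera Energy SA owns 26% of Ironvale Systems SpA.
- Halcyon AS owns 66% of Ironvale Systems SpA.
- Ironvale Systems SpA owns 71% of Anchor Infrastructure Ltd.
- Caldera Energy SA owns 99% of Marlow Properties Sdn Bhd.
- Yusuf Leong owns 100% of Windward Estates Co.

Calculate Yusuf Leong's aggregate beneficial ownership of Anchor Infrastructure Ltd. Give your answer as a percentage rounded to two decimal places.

Yusuf reaches Anchor along 3 paths.
Via Caldera → Ironvale: 83% × 26% × 71% = 15.3218%.
Via Halcyon → Ironvale: 100% × 66% × 71% = 46.86%.
Via Caldera: 83% × 29% = 24.07%.
Total: 15.3218% + 46.86% + 24.07% = 86.2518%.
Rounded: 86.25%.

86.25%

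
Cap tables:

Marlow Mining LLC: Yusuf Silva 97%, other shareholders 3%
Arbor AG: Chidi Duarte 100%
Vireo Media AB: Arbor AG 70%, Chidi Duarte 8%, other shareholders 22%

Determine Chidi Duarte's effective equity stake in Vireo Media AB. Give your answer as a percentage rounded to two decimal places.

78.00%

Chidi reaches Vireo along 2 paths.
Via Arbor: 100% × 70% = 70%.
Direct stake: 8% = 8%.
Total: 70% + 8% = 78%.
Rounded: 78.00%.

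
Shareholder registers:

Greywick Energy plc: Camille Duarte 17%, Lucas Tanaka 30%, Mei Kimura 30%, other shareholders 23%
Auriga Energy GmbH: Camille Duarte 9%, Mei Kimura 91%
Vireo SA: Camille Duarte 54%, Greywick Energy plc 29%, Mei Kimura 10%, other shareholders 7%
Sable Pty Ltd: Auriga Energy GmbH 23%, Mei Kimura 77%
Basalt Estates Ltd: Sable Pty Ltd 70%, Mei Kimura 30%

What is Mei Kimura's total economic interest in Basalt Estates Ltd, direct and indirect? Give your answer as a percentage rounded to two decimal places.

98.55%

Mei reaches Basalt along 3 paths.
Via Auriga → Sable: 91% × 23% × 70% = 14.651%.
Via Sable: 77% × 70% = 53.9%.
Direct stake: 30% = 30%.
Total: 14.651% + 53.9% + 30% = 98.551%.
Rounded: 98.55%.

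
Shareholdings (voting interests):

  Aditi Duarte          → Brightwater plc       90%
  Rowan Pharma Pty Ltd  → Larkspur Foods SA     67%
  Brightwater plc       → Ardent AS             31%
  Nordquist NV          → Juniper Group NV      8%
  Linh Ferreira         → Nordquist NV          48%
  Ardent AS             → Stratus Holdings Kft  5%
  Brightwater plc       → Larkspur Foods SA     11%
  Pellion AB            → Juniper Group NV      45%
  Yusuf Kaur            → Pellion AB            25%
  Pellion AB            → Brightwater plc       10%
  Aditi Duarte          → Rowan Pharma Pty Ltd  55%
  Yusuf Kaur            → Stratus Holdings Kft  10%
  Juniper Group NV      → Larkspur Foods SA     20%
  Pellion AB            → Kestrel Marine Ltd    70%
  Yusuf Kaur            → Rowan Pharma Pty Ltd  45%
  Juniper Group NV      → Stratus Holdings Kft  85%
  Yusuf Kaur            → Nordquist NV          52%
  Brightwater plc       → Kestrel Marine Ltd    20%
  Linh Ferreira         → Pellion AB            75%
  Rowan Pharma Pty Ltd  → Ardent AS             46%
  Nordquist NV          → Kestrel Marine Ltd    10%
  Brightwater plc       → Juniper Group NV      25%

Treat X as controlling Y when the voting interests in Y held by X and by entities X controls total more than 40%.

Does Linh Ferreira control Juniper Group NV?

Linh holds 48% of Nordquist, so Linh controls Nordquist.
Linh holds 75% of Pellion, so Linh controls Pellion.
Pellion and Nordquist together hold 45% + 8% = 53% of Juniper, so Linh controls Juniper.

Yes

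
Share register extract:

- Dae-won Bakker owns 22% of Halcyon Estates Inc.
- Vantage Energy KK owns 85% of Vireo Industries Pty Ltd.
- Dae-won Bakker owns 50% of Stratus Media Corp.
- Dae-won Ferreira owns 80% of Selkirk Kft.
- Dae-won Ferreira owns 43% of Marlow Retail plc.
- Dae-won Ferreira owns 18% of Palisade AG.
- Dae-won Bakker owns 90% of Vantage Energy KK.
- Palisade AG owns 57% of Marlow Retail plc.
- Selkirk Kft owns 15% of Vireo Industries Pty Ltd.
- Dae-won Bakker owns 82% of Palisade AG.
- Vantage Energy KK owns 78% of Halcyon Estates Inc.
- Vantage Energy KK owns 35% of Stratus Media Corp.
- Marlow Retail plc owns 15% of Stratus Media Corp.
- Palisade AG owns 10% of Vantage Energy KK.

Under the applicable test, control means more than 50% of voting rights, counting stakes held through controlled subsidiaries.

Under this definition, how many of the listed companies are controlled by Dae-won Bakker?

6

Dae-won Bakker holds 82% of Palisade, so Dae-won Bakker controls Palisade.
Palisade and Dae-won Bakker together hold 10% + 90% = 100% of Vantage, so Dae-won Bakker controls Vantage.
Vantage and Dae-won Bakker together hold 78% + 22% = 100% of Halcyon, so Dae-won Bakker controls Halcyon.
Palisade holds 57% of Marlow, so Dae-won Bakker controls Marlow.
Vantage and Marlow and Dae-won Bakker together hold 35% + 15% + 50% = 100% of Stratus, so Dae-won Bakker controls Stratus.
Vantage holds 85% of Vireo, so Dae-won Bakker controls Vireo.
No other company's threshold is met.
Dae-won Bakker controls 6 companies.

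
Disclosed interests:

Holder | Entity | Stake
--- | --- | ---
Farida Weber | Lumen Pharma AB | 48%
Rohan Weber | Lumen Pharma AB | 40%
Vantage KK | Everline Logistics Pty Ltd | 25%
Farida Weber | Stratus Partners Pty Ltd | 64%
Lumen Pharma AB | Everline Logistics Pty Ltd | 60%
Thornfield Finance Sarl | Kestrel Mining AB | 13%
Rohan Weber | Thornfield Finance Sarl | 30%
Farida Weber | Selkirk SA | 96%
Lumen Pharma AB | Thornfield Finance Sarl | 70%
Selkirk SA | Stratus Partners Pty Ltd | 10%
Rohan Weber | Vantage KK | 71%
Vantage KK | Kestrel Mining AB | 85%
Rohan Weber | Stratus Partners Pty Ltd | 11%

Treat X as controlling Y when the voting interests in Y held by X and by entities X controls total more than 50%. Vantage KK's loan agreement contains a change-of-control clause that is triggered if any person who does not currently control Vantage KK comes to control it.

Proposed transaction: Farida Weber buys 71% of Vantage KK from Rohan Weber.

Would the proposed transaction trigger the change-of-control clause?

Yes

The purchase adds only to Farida's holdings (Rohan's stake shrinks), so Farida is the only person who could newly come to control Vantage.
Farida holds 96% of Selkirk, so Farida controls Selkirk.
Selkirk and Farida together hold 10% + 64% = 74% of Stratus, so Farida controls Stratus.
Neither Farida nor any entity Farida controls holds any voting interest in Vantage.
So before the transaction, Farida does not control Vantage.
After the purchase, Farida holds 71% of Vantage directly, and Rohan's stake falls to 0%.
Farida holds 71% of Vantage, so Farida controls Vantage.
Farida did not control Vantage before and does after, so the clause is triggered.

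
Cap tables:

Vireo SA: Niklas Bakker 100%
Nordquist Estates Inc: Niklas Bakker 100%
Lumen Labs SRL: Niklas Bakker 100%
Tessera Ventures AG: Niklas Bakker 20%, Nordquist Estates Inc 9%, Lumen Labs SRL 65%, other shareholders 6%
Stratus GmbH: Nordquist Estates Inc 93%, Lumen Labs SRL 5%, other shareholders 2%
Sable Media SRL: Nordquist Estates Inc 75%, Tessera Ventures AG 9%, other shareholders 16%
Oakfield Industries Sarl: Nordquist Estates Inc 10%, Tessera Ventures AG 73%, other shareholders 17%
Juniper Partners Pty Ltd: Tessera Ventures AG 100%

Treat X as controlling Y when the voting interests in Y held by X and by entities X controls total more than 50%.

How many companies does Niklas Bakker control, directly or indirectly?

Niklas holds 100% of Vireo, so Niklas controls Vireo.
Niklas holds 100% of Nordquist, so Niklas controls Nordquist.
Niklas holds 100% of Lumen, so Niklas controls Lumen.
Niklas and Nordquist and Lumen together hold 20% + 9% + 65% = 94% of Tessera, so Niklas controls Tessera.
Nordquist and Lumen together hold 93% + 5% = 98% of Stratus, so Niklas controls Stratus.
Nordquist and Tessera together hold 75% + 9% = 84% of Sable, so Niklas controls Sable.
Nordquist and Tessera together hold 10% + 73% = 83% of Oakfield, so Niklas controls Oakfield.
Tessera holds 100% of Juniper, so Niklas controls Juniper.
Niklas controls 8 companies.

8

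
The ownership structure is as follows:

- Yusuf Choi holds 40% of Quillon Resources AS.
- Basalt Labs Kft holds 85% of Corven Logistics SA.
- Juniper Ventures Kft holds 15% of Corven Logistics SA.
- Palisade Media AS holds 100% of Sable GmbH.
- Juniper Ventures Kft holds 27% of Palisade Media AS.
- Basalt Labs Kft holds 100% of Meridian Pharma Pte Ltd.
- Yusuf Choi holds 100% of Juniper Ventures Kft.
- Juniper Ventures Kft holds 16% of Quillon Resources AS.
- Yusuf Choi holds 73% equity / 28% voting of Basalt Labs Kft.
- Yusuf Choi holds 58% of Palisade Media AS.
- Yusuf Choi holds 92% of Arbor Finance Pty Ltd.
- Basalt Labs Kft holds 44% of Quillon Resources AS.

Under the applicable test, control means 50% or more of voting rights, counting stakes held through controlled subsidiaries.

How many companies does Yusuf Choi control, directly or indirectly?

Yusuf holds 100% of Juniper, so Yusuf controls Juniper.
Juniper and Yusuf together hold 16% + 40% = 56% of Quillon, so Yusuf controls Quillon.
Yusuf and Juniper together hold 58% + 27% = 85% of Palisade, so Yusuf controls Palisade.
Palisade holds 100% of Sable, so Yusuf controls Sable.
Yusuf holds 92% of Arbor, so Yusuf controls Arbor.
No other company's threshold is met.
Yusuf controls 5 companies.

5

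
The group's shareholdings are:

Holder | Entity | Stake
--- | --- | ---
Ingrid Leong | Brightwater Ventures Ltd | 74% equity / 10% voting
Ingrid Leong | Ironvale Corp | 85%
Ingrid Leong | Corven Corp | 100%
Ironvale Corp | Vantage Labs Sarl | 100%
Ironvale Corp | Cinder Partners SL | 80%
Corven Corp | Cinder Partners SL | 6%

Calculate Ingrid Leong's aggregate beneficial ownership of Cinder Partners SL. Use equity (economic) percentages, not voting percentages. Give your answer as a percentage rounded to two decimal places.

Ingrid reaches Cinder along 2 paths.
Via Corven: 100% × 6% = 6%.
Via Ironvale: 85% × 80% = 68%.
Total: 6% + 68% = 74%.
Rounded: 74.00%.

74.00%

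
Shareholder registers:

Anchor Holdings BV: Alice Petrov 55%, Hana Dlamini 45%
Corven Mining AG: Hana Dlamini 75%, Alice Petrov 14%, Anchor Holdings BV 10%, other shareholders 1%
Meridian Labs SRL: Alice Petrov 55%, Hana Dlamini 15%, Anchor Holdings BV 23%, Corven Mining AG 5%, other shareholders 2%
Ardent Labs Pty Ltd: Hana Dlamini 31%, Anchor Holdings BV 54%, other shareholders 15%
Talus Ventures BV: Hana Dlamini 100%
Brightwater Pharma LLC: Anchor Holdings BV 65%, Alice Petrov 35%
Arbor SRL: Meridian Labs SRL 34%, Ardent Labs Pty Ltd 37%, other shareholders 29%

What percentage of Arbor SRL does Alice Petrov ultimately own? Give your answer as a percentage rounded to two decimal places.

34.32%

Alice reaches Arbor along 5 paths.
Via Meridian: 55% × 34% = 18.7%.
Via Anchor → Meridian: 55% × 23% × 34% = 4.301%.
Via Corven → Meridian: 14% × 5% × 34% = 0.238%.
Via Anchor → Corven → Meridian: 55% × 10% × 5% × 34% = 0.0935%.
Via Anchor → Ardent: 55% × 54% × 37% = 10.989%.
Total: 18.7% + 4.301% + 0.238% + 0.0935% + 10.989% = 34.3215%.
Rounded: 34.32%.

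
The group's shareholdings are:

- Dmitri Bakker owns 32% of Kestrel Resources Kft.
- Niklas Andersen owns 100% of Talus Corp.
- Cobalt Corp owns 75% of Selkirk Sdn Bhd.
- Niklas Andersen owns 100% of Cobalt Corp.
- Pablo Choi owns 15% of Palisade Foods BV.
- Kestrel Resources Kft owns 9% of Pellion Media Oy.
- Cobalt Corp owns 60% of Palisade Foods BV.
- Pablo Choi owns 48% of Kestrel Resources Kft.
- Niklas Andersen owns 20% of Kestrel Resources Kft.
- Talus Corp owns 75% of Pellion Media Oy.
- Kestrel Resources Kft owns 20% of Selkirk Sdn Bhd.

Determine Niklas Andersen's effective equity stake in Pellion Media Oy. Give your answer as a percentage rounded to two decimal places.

Niklas reaches Pellion along 2 paths.
Via Talus: 100% × 75% = 75%.
Via Kestrel: 20% × 9% = 1.8%.
Total: 75% + 1.8% = 76.8%.
Rounded: 76.80%.

76.80%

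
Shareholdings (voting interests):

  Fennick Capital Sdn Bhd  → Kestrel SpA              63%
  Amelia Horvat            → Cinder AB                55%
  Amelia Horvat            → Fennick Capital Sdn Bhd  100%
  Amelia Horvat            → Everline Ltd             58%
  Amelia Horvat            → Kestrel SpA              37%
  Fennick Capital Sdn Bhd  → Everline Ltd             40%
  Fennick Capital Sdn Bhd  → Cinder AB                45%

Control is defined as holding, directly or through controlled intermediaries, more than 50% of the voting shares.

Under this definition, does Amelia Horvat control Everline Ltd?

Yes

Amelia holds 100% of Fennick, so Amelia controls Fennick.
Amelia and Fennick together hold 58% + 40% = 98% of Everline, so Amelia controls Everline.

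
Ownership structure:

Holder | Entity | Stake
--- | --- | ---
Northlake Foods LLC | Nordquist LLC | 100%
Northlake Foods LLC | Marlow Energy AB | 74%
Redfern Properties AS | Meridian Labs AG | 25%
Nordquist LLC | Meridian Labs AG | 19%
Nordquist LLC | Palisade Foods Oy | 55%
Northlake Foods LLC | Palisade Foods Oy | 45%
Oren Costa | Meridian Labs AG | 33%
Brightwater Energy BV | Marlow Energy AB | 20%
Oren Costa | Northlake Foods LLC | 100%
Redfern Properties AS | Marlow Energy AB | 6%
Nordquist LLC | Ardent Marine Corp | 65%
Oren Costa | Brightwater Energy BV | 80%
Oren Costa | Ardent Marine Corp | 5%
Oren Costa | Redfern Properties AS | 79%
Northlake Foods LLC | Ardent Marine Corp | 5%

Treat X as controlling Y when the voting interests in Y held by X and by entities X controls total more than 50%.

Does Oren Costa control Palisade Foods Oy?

Oren holds 100% of Northlake, so Oren controls Northlake.
Northlake holds 100% of Nordquist, so Oren controls Nordquist.
Northlake and Nordquist together hold 45% + 55% = 100% of Palisade, so Oren controls Palisade.

Yes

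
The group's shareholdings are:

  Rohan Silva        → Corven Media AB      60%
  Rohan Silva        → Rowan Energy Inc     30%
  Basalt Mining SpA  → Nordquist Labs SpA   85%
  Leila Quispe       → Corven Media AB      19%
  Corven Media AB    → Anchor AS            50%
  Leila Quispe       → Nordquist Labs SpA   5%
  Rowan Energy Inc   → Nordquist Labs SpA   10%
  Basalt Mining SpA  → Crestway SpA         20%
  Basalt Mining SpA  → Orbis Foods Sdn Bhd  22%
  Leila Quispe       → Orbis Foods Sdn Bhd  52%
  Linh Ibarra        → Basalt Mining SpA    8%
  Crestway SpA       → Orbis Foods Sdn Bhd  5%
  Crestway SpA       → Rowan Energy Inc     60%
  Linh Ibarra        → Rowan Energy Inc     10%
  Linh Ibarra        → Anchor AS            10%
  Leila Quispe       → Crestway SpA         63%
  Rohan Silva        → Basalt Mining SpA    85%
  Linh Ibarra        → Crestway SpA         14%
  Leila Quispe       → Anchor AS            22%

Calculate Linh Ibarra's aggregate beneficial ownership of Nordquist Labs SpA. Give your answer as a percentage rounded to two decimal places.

8.74%

Linh reaches Nordquist along 4 paths.
Via Basalt → Crestway → Rowan: 8% × 20% × 60% × 10% = 0.096%.
Via Crestway → Rowan: 14% × 60% × 10% = 0.84%.
Via Rowan: 10% × 10% = 1%.
Via Basalt: 8% × 85% = 6.8%.
Total: 0.096% + 0.84% + 1% + 6.8% = 8.736%.
Rounded: 8.74%.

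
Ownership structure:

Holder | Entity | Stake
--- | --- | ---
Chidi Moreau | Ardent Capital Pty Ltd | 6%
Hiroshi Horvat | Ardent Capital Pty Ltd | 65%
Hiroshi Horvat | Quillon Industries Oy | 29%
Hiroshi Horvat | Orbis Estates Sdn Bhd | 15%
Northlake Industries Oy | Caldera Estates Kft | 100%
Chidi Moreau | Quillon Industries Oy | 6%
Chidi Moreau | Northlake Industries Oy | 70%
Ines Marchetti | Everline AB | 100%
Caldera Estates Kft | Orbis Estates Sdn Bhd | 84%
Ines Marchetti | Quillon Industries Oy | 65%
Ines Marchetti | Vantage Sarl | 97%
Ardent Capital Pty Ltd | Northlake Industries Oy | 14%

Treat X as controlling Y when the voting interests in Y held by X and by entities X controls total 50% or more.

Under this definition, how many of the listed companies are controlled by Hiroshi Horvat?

1

Hiroshi holds 65% of Ardent, so Hiroshi controls Ardent.
No other company's threshold is met.
Hiroshi controls 1 company.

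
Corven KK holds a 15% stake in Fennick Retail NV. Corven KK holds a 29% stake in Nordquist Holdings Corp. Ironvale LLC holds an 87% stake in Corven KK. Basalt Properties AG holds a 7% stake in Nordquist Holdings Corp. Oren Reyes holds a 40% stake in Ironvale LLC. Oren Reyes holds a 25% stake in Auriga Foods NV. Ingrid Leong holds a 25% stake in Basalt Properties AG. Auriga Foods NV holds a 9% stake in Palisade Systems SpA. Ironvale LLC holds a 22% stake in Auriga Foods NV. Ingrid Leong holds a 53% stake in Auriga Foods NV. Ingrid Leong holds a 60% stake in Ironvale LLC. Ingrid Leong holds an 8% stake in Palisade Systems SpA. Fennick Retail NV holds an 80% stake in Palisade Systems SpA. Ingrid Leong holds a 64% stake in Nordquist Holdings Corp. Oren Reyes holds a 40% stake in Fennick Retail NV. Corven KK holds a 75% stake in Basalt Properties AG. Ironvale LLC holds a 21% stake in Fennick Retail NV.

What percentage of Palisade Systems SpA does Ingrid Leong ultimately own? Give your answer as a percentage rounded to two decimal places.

30.30%

Ingrid reaches Palisade along 5 paths.
Direct stake: 8% = 8%.
Via Auriga: 53% × 9% = 4.77%.
Via Ironvale → Auriga: 60% × 22% × 9% = 1.188%.
Via Ironvale → Corven → Fennick: 60% × 87% × 15% × 80% = 6.264%.
Via Ironvale → Fennick: 60% × 21% × 80% = 10.08%.
Total: 8% + 4.77% + 1.188% + 6.264% + 10.08% = 30.302%.
Rounded: 30.30%.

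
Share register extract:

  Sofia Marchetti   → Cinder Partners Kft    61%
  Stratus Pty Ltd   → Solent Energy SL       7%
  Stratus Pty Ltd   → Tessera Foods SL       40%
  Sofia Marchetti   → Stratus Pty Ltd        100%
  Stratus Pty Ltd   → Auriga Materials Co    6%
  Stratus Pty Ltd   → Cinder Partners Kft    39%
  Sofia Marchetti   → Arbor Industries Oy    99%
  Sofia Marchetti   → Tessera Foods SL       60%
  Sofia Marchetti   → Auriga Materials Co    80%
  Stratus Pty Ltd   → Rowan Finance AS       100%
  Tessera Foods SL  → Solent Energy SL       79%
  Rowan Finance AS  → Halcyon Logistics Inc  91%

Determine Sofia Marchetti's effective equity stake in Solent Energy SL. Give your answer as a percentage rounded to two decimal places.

Sofia reaches Solent along 3 paths.
Via Stratus: 100% × 7% = 7%.
Via Stratus → Tessera: 100% × 40% × 79% = 31.6%.
Via Tessera: 60% × 79% = 47.4%.
Total: 7% + 31.6% + 47.4% = 86%.
Rounded: 86.00%.

86.00%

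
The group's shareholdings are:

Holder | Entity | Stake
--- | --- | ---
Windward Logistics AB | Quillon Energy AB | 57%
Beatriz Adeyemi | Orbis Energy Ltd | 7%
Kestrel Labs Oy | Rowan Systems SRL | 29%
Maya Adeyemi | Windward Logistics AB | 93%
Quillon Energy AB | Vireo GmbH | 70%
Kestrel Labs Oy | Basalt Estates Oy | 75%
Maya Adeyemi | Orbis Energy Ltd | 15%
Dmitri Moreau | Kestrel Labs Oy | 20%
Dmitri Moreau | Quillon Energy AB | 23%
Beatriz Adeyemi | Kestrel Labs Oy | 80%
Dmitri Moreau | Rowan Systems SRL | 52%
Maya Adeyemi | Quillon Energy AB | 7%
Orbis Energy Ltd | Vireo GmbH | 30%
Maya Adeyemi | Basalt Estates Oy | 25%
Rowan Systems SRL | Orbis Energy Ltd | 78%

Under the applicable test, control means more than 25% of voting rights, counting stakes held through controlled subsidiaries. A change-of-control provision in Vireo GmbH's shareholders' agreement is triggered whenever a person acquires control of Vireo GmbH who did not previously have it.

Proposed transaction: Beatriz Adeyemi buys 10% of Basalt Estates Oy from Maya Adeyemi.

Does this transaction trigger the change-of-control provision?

No

The purchase adds only to Beatriz's holdings (Maya's stake shrinks), so Beatriz is the only person who could newly come to control Vireo.
Beatriz holds 80% of Kestrel, so Beatriz controls Kestrel.
Kestrel holds 29% of Rowan, so Beatriz controls Rowan.
Beatriz and Rowan together hold 7% + 78% = 85% of Orbis, so Beatriz controls Orbis.
Orbis holds 30% of Vireo, so Beatriz controls Vireo.
So Beatriz already controls Vireo before the transaction.
After the purchase, Beatriz holds 10% of Basalt directly, and Maya's stake falls to 15%.
Beatriz controlled Vireo already, so this is not a new person acquiring control; every other person's position is unchanged or reduced.
No new person acquires control, so the clause is not triggered.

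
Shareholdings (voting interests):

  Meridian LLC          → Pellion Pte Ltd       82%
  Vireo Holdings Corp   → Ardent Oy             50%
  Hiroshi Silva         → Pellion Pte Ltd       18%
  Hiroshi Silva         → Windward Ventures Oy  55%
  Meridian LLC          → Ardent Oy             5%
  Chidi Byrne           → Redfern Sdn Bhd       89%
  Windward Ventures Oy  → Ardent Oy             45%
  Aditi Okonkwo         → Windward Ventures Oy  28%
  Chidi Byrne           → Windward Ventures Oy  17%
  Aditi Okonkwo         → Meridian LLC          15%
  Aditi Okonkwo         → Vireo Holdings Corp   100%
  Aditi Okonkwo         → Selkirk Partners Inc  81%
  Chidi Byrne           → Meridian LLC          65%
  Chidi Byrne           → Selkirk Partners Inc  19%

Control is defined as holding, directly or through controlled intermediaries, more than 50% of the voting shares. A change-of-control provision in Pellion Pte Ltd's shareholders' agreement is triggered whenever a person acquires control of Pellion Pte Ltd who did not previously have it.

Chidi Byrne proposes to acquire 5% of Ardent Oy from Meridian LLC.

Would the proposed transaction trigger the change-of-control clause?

The purchase adds only to Chidi's holdings (Meridian's stake shrinks), so Chidi is the only person who could newly come to control Pellion.
Chidi holds 65% of Meridian, so Chidi controls Meridian.
Meridian holds 82% of Pellion, so Chidi controls Pellion.
So Chidi already controls Pellion before the transaction.
After the purchase, Chidi holds 5% of Ardent directly, and Meridian's stake falls to 0%.
Chidi controlled Pellion already, so this is not a new person acquiring control; every other person's position is unchanged or reduced.
No new person acquires control, so the clause is not triggered.

No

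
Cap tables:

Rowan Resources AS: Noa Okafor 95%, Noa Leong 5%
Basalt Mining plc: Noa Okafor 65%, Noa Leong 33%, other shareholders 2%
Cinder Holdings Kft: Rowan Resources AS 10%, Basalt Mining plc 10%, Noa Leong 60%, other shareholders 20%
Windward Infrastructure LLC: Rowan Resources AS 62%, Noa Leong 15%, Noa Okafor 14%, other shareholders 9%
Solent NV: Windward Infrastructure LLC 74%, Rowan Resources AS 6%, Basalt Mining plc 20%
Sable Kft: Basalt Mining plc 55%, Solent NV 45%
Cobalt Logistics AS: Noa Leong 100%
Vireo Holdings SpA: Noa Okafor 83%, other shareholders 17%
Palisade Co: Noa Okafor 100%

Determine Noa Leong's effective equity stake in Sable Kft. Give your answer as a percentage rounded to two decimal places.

Noa Leong reaches Sable along 5 paths.
Via Basalt: 33% × 55% = 18.15%.
Via Rowan → Windward → Solent: 5% × 62% × 74% × 45% = 1.0323%.
Via Windward → Solent: 15% × 74% × 45% = 4.995%.
Via Rowan → Solent: 5% × 6% × 45% = 0.135%.
Via Basalt → Solent: 33% × 20% × 45% = 2.97%.
Total: 18.15% + 1.0323% + 4.995% + 0.135% + 2.97% = 27.2823%.
Rounded: 27.28%.

27.28%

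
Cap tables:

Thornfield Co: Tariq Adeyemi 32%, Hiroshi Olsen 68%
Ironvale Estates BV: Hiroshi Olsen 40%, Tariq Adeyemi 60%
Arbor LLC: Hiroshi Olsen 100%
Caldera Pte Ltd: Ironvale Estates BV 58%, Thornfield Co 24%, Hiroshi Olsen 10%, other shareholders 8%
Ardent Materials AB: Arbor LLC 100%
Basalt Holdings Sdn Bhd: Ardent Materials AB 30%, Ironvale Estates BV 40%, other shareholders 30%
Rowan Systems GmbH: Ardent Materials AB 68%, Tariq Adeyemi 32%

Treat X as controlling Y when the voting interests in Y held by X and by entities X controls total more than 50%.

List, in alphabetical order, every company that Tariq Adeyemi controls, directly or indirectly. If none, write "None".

Caldera Pte Ltd, Ironvale Estates BV

Tariq holds 60% of Ironvale, so Tariq controls Ironvale.
Ironvale holds 58% of Caldera, so Tariq controls Caldera.
No other company's threshold is met.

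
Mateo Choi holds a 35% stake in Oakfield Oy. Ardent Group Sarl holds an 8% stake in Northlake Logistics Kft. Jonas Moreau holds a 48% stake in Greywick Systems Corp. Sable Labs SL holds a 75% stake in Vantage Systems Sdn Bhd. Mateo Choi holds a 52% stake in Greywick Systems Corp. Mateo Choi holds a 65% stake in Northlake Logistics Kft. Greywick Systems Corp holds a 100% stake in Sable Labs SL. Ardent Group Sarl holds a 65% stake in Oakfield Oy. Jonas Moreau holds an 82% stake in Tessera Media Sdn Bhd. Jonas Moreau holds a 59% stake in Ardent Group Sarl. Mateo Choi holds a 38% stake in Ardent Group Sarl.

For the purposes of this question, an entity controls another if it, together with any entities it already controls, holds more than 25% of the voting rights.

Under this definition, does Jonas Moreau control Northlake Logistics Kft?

Jonas holds 48% of Greywick, so Jonas controls Greywick.
Jonas holds 59% of Ardent, so Jonas controls Ardent.
Ardent holds 65% of Oakfield, so Jonas controls Oakfield.
Greywick holds 100% of Sable, so Jonas controls Sable.
Jonas holds 82% of Tessera, so Jonas controls Tessera.
Sable holds 75% of Vantage, so Jonas controls Vantage.
In Northlake, Jonas's side holds only 8%, not > 25%.
So Jonas does not control Northlake.

No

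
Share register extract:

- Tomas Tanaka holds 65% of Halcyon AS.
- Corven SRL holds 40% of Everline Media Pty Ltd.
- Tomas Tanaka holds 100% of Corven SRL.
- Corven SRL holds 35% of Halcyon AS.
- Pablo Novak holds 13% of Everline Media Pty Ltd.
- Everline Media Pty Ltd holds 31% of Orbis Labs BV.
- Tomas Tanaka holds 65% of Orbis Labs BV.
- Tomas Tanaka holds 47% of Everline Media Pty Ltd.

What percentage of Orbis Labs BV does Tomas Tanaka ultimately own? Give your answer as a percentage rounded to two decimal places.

91.97%

Tomas reaches Orbis along 3 paths.
Via Everline: 47% × 31% = 14.57%.
Via Corven → Everline: 100% × 40% × 31% = 12.4%.
Direct stake: 65% = 65%.
Total: 14.57% + 12.4% + 65% = 91.97%.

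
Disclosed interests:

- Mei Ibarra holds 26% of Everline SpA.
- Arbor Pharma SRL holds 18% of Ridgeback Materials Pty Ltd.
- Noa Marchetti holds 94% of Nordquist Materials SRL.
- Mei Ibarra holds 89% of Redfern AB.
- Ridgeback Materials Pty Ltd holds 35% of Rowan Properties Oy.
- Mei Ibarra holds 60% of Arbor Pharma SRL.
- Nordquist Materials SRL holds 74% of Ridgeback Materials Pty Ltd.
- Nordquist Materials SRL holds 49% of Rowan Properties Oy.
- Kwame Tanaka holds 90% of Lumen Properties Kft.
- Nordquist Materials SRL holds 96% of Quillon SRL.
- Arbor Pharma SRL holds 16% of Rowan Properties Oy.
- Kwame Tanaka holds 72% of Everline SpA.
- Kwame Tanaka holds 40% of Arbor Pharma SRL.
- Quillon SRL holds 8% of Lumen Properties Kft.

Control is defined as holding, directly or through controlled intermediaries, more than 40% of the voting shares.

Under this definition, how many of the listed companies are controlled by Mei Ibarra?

Mei holds 60% of Arbor, so Mei controls Arbor.
Mei holds 89% of Redfern, so Mei controls Redfern.
No other company's threshold is met.
Mei controls 2 companies.

2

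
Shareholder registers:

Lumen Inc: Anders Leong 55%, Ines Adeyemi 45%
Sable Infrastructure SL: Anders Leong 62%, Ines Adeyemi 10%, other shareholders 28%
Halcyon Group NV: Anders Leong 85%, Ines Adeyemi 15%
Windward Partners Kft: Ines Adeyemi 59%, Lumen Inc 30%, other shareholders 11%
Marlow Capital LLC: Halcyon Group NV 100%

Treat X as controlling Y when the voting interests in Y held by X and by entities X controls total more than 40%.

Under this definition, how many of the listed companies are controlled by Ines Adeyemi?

Ines holds 45% of Lumen, so Ines controls Lumen.
Ines and Lumen together hold 59% + 30% = 89% of Windward, so Ines controls Windward.
No other company's threshold is met.
Ines controls 2 companies.

2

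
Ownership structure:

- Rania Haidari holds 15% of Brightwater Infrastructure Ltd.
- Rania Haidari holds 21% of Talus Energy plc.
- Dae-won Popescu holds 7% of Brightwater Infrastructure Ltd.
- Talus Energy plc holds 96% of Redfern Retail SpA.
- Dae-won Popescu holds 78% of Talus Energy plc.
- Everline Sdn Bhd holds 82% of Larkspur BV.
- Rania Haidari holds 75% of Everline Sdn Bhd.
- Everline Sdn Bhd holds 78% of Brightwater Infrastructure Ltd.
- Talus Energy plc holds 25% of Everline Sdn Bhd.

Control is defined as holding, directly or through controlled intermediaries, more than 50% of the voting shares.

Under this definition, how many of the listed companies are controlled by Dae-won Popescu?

2

Dae-won holds 78% of Talus, so Dae-won controls Talus.
Talus holds 96% of Redfern, so Dae-won controls Redfern.
No other company's threshold is met.
Dae-won controls 2 companies.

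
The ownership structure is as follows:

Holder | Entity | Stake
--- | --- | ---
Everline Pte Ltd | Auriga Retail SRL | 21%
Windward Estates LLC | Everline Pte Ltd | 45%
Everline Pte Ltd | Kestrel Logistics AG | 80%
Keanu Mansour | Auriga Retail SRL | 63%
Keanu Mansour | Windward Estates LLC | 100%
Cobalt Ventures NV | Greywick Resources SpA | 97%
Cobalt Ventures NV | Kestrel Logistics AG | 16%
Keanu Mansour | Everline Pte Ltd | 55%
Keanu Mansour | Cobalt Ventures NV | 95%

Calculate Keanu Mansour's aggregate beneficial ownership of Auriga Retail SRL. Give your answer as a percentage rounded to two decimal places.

84.00%

Keanu reaches Auriga along 3 paths.
Direct stake: 63% = 63%.
Via Everline: 55% × 21% = 11.55%.
Via Windward → Everline: 100% × 45% × 21% = 9.45%.
Total: 63% + 11.55% + 9.45% = 84%.
Rounded: 84.00%.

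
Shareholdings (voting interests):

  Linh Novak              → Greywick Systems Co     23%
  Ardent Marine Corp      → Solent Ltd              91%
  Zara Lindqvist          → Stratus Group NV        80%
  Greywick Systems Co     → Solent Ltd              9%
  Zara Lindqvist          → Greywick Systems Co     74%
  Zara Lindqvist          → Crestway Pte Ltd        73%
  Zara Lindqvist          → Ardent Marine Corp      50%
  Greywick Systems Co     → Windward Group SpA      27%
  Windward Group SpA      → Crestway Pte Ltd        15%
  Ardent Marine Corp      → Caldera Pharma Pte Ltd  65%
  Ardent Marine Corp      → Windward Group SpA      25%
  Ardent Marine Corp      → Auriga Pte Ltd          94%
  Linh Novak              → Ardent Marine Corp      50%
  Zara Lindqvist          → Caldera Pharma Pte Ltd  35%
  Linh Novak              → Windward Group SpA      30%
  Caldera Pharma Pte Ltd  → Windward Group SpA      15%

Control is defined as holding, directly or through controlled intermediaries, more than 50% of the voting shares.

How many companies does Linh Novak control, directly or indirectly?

Linh's largest direct stake is 50% in Ardent, which does not meet the threshold.
Linh controls 0 companies.

0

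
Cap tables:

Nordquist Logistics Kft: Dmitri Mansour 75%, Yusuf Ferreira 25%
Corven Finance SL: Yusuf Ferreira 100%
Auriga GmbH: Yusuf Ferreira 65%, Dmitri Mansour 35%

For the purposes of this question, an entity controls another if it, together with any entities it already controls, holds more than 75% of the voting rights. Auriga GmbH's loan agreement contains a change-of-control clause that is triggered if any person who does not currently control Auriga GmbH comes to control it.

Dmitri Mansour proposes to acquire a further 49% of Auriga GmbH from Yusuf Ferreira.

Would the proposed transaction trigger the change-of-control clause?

Yes

The purchase adds only to Dmitri's holdings (Yusuf's stake shrinks), so Dmitri is the only person who could newly come to control Auriga.
Dmitri's largest direct stake is 75% in Nordquist, which does not meet the threshold, so Dmitri controls no company.
In Auriga, Dmitri's side holds only 35%, not > 75%.
So before the transaction, Dmitri does not control Auriga.
After the purchase, Dmitri's direct stake in Auriga rises to 35% + 49% = 84%, and Yusuf's stake falls to 16%.
Dmitri holds 84% of Auriga, so Dmitri controls Auriga.
Dmitri did not control Auriga before and does after, so the clause is triggered.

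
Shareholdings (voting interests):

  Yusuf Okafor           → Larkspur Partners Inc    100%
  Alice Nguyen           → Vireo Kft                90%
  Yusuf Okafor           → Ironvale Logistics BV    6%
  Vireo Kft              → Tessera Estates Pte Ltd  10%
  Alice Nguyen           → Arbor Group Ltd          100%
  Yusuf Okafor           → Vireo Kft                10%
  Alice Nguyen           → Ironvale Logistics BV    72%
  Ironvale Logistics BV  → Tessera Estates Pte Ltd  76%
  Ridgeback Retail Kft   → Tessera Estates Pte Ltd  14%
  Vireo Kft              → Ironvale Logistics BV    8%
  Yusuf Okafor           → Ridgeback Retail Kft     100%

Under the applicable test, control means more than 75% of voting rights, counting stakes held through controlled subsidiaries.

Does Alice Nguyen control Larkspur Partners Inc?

No

Alice holds 90% of Vireo, so Alice controls Vireo.
Alice holds 100% of Arbor, so Alice controls Arbor.
Alice and Vireo together hold 72% + 8% = 80% of Ironvale, so Alice controls Ironvale.
Vireo and Ironvale together hold 10% + 76% = 86% of Tessera, so Alice controls Tessera.
Neither Alice nor any entity Alice controls holds any voting interest in Larkspur.
So Alice does not control Larkspur.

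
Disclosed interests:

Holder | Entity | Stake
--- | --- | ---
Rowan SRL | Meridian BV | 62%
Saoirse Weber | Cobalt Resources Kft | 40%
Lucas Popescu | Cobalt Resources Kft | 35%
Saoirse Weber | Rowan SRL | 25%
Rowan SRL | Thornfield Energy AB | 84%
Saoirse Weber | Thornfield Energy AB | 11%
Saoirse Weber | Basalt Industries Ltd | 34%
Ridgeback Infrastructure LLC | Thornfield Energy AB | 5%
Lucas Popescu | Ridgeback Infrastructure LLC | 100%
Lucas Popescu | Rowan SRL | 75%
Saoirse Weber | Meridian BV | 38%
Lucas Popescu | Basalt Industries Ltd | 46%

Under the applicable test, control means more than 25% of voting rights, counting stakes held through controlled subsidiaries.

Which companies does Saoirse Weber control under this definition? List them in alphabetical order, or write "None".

Saoirse holds 34% of Basalt, so Saoirse controls Basalt.
Saoirse holds 40% of Cobalt, so Saoirse controls Cobalt.
Saoirse holds 38% of Meridian, so Saoirse controls Meridian.
No other company's threshold is met.

Basalt Industries Ltd, Cobalt Resources Kft, Meridian BV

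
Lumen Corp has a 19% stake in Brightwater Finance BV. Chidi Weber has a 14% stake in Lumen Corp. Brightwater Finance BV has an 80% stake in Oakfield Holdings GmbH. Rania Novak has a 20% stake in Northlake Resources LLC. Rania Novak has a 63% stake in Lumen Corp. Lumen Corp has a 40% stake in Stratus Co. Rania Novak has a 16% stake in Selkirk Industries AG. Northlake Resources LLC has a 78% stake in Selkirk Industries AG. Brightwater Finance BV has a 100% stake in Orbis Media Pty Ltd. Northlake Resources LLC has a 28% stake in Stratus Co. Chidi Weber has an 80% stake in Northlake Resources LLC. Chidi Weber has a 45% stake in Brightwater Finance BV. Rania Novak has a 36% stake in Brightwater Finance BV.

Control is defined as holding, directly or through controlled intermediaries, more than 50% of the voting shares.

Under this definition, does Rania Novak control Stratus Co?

No

Rania holds 63% of Lumen, so Rania controls Lumen.
Lumen and Rania together hold 19% + 36% = 55% of Brightwater, so Rania controls Brightwater.
Brightwater holds 80% of Oakfield, so Rania controls Oakfield.
Brightwater holds 100% of Orbis, so Rania controls Orbis.
In Stratus, Rania's side holds only 40%, not > 50%.
So Rania does not control Stratus.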